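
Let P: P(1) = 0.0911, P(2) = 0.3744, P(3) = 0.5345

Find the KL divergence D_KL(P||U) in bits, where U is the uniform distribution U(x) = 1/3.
0.2564 bits

U(i) = 1/3 for all i

D_KL(P||U) = Σ P(x) log₂(P(x) / (1/3))
           = Σ P(x) log₂(P(x)) + log₂(3)
           = log₂(3) - H(P)

H(P) = -Σ P(x) log₂(P(x)):
  -P(1)·log₂(P(1)) = -(0.0911)·log₂(0.0911) = 0.31488
  -P(2)·log₂(P(2)) = -(0.3744)·log₂(0.3744) = 0.53065
  -P(3)·log₂(P(3)) = -(0.5345)·log₂(0.5345) = 0.48305
H(P) = 0.31488 + 0.53065 + 0.48305 = 1.32858 bits

log₂(3) = 1.58496 bits

D_KL(P||U) = 1.58496 - 1.32858 = 0.25638 ≈ 0.2564 bits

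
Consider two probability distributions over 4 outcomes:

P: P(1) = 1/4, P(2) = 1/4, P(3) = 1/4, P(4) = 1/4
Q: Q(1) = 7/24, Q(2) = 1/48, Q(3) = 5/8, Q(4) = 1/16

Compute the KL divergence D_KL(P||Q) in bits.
1.0102 bits

D_KL(P||Q) = Σ P(x) log₂(P(x)/Q(x))

Computing term by term:
  P(1)·log₂(P(1)/Q(1)) = (1/4)·log₂((1/4)/(7/24)) = -0.05560
  P(2)·log₂(P(2)/Q(2)) = (1/4)·log₂((1/4)/(1/48)) = 0.89624
  P(3)·log₂(P(3)/Q(3)) = (1/4)·log₂((1/4)/(5/8)) = -0.33048
  P(4)·log₂(P(4)/Q(4)) = (1/4)·log₂((1/4)/(1/16)) = 0.50000

D_KL(P||Q) = -0.05560 + 0.89624 - 0.33048 + 0.50000 = 1.01016 ≈ 1.0102 bits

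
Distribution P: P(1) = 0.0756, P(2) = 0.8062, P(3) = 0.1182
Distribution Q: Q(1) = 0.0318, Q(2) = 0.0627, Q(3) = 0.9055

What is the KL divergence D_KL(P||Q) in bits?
2.7178 bits

D_KL(P||Q) = Σ P(x) log₂(P(x)/Q(x))

Computing term by term:
  P(1)·log₂(P(1)/Q(1)) = 0.0756·log₂(0.0756/0.0318) = 0.09445
  P(2)·log₂(P(2)/Q(2)) = 0.8062·log₂(0.8062/0.0627) = 2.97052
  P(3)·log₂(P(3)/Q(3)) = 0.1182·log₂(0.1182/0.9055) = -0.34721

D_KL(P||Q) = 0.09445 + 2.97052 - 0.34721 = 2.71776 ≈ 2.7178 bits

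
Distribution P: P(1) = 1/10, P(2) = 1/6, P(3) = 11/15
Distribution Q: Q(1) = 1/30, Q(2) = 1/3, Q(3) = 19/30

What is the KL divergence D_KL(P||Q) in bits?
0.1469 bits

D_KL(P||Q) = Σ P(x) log₂(P(x)/Q(x))

Computing term by term:
  P(1)·log₂(P(1)/Q(1)) = (1/10)·log₂((1/10)/(1/30)) = 0.15850
  P(2)·log₂(P(2)/Q(2)) = (1/6)·log₂((1/6)/(1/3)) = -0.16667
  P(3)·log₂(P(3)/Q(3)) = (11/15)·log₂((11/15)/(19/30)) = 0.15510

D_KL(P||Q) = 0.15850 - 0.16667 + 0.15510 = 0.14693 ≈ 0.1469 bits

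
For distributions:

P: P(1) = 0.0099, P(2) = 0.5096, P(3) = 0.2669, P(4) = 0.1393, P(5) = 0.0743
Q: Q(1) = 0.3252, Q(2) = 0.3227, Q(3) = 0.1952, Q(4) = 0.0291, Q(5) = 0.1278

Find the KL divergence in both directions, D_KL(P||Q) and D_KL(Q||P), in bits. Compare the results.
D_KL(P||Q) = 0.6631 bits, D_KL(Q||P) = 1.3717 bits. D_KL(Q||P) is larger than D_KL(P||Q) by 0.7086 bits; the two directions differ.

D_KL(P||Q) = Σ P(x) log₂(P(x)/Q(x))

Computing term by term:
  P(1)·log₂(P(1)/Q(1)) = 0.0099·log₂(0.0099/0.3252) = -0.04987
  P(2)·log₂(P(2)/Q(2)) = 0.5096·log₂(0.5096/0.3227) = 0.33591
  P(3)·log₂(P(3)/Q(3)) = 0.2669·log₂(0.2669/0.1952) = 0.12046
  P(4)·log₂(P(4)/Q(4)) = 0.1393·log₂(0.1393/0.0291) = 0.31469
  P(5)·log₂(P(5)/Q(5)) = 0.0743·log₂(0.0743/0.1278) = -0.05814

D_KL(P||Q) = -0.04987 + 0.33591 + 0.12046 + 0.31469 - 0.05814 = 0.66305 ≈ 0.6631 bits

D_KL(Q||P) = Σ Q(x) log₂(Q(x)/P(x))

Computing term by term:
  Q(1)·log₂(Q(1)/P(1)) = 0.3252·log₂(0.3252/0.0099) = 1.63828
  Q(2)·log₂(Q(2)/P(2)) = 0.3227·log₂(0.3227/0.5096) = -0.21271
  Q(3)·log₂(Q(3)/P(3)) = 0.1952·log₂(0.1952/0.2669) = -0.08810
  Q(4)·log₂(Q(4)/P(4)) = 0.0291·log₂(0.0291/0.1393) = -0.06574
  Q(5)·log₂(Q(5)/P(5)) = 0.1278·log₂(0.1278/0.0743) = 0.10000

D_KL(Q||P) = 1.63828 - 0.21271 - 0.08810 - 0.06574 + 0.10000 = 1.37173 ≈ 1.3717 bits

These are NOT equal (difference: 0.7086 bits). KL divergence is asymmetric: D_KL(P||Q) ≠ D_KL(Q||P) in general.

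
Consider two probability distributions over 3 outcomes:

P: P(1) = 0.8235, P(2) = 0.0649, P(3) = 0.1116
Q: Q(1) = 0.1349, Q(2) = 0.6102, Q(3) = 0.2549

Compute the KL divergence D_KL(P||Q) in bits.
1.8064 bits

D_KL(P||Q) = Σ P(x) log₂(P(x)/Q(x))

Computing term by term:
  P(1)·log₂(P(1)/Q(1)) = 0.8235·log₂(0.8235/0.1349) = 2.14923
  P(2)·log₂(P(2)/Q(2)) = 0.0649·log₂(0.0649/0.6102) = -0.20982
  P(3)·log₂(P(3)/Q(3)) = 0.1116·log₂(0.1116/0.2549) = -0.13298

D_KL(P||Q) = 2.14923 - 0.20982 - 0.13298 = 1.80643 ≈ 1.8064 bits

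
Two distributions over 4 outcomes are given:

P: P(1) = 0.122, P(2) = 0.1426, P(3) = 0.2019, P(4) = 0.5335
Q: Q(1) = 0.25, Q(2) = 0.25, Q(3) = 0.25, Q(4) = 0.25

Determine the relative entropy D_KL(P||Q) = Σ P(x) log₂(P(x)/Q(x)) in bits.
0.2794 bits

D_KL(P||Q) = Σ P(x) log₂(P(x)/Q(x))

Computing term by term:
  P(1)·log₂(P(1)/Q(1)) = 0.122·log₂(0.122/0.25) = -0.12628
  P(2)·log₂(P(2)/Q(2)) = 0.1426·log₂(0.1426/0.25) = -0.11550
  P(3)·log₂(P(3)/Q(3)) = 0.2019·log₂(0.2019/0.25) = -0.06224
  P(4)·log₂(P(4)/Q(4)) = 0.5335·log₂(0.5335/0.25) = 0.58341

D_KL(P||Q) = -0.12628 - 0.11550 - 0.06224 + 0.58341 = 0.27939 ≈ 0.2794 bits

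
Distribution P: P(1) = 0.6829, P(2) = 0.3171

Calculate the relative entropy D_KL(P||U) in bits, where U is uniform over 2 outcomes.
0.0988 bits

U(i) = 1/2 for all i

D_KL(P||U) = Σ P(x) log₂(P(x) / (1/2))
           = Σ P(x) log₂(P(x)) + log₂(2)
           = log₂(2) - H(P)

H(P) = -Σ P(x) log₂(P(x)):
  -P(1)·log₂(P(1)) = -(0.6829)·log₂(0.6829) = 0.37577
  -P(2)·log₂(P(2)) = -(0.3171)·log₂(0.3171) = 0.52543
H(P) = 0.37577 + 0.52543 = 0.90120 bits

log₂(2) = 1.00000 bits

D_KL(P||U) = 1.00000 - 0.90120 = 0.09880 ≈ 0.0988 bits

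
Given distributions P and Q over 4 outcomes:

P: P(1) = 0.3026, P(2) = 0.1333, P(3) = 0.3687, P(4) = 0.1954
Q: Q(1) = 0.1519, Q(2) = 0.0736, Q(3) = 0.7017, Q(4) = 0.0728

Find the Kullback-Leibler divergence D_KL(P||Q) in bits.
0.3511 bits

D_KL(P||Q) = Σ P(x) log₂(P(x)/Q(x))

Computing term by term:
  P(1)·log₂(P(1)/Q(1)) = 0.3026·log₂(0.3026/0.1519) = 0.30087
  P(2)·log₂(P(2)/Q(2)) = 0.1333·log₂(0.1333/0.0736) = 0.11422
  P(3)·log₂(P(3)/Q(3)) = 0.3687·log₂(0.3687/0.7017) = -0.34230
  P(4)·log₂(P(4)/Q(4)) = 0.1954·log₂(0.1954/0.0728) = 0.27833

D_KL(P||Q) = 0.30087 + 0.11422 - 0.34230 + 0.27833 = 0.35112 ≈ 0.3511 bits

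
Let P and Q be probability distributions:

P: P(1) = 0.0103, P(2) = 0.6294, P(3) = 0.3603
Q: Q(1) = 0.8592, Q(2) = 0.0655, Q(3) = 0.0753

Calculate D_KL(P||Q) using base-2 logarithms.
2.8026 bits

D_KL(P||Q) = Σ P(x) log₂(P(x)/Q(x))

Computing term by term:
  P(1)·log₂(P(1)/Q(1)) = 0.0103·log₂(0.0103/0.8592) = -0.06574
  P(2)·log₂(P(2)/Q(2)) = 0.6294·log₂(0.6294/0.0655) = 2.05462
  P(3)·log₂(P(3)/Q(3)) = 0.3603·log₂(0.3603/0.0753) = 0.81373

D_KL(P||Q) = -0.06574 + 2.05462 + 0.81373 = 2.80261 ≈ 2.8026 bits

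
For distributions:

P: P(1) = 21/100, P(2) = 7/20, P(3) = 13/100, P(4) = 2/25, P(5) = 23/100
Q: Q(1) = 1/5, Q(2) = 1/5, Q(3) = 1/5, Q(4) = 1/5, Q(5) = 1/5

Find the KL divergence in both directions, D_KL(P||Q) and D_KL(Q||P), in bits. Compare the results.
D_KL(P||Q) = 0.1572 bits, D_KL(Q||P) = 0.1728 bits. D_KL(Q||P) is larger than D_KL(P||Q) by 0.0156 bits; the two directions differ.

D_KL(P||Q) = Σ P(x) log₂(P(x)/Q(x))

Computing term by term:
  P(1)·log₂(P(1)/Q(1)) = (21/100)·log₂((21/100)/(1/5)) = 0.01478
  P(2)·log₂(P(2)/Q(2)) = (7/20)·log₂((7/20)/(1/5)) = 0.28257
  P(3)·log₂(P(3)/Q(3)) = (13/100)·log₂((13/100)/(1/5)) = -0.08079
  P(4)·log₂(P(4)/Q(4)) = (2/25)·log₂((2/25)/(1/5)) = -0.10575
  P(5)·log₂(P(5)/Q(5)) = (23/100)·log₂((23/100)/(1/5)) = 0.04638

D_KL(P||Q) = 0.01478 + 0.28257 - 0.08079 - 0.10575 + 0.04638 = 0.15719 ≈ 0.1572 bits

D_KL(Q||P) = Σ Q(x) log₂(Q(x)/P(x))

Computing term by term:
  Q(1)·log₂(Q(1)/P(1)) = (1/5)·log₂((1/5)/(21/100)) = -0.01408
  Q(2)·log₂(Q(2)/P(2)) = (1/5)·log₂((1/5)/(7/20)) = -0.16147
  Q(3)·log₂(Q(3)/P(3)) = (1/5)·log₂((1/5)/(13/100)) = 0.12430
  Q(4)·log₂(Q(4)/P(4)) = (1/5)·log₂((1/5)/(2/25)) = 0.26439
  Q(5)·log₂(Q(5)/P(5)) = (1/5)·log₂((1/5)/(23/100)) = -0.04033

D_KL(Q||P) = -0.01408 - 0.16147 + 0.12430 + 0.26439 - 0.04033 = 0.17281 ≈ 0.1728 bits

These are NOT equal (difference: 0.0156 bits). KL divergence is asymmetric: D_KL(P||Q) ≠ D_KL(Q||P) in general.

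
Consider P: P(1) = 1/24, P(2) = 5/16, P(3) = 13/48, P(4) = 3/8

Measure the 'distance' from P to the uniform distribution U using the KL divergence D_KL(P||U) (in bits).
0.2435 bits

U(i) = 1/4 for all i

D_KL(P||U) = Σ P(x) log₂(P(x) / (1/4))
           = Σ P(x) log₂(P(x)) + log₂(4)
           = log₂(4) - H(P)

H(P) = -Σ P(x) log₂(P(x)):
  -P(1)·log₂(P(1)) = -(1/24)·log₂(1/24) = 0.19104
  -P(2)·log₂(P(2)) = -(5/16)·log₂(5/16) = 0.52440
  -P(3)·log₂(P(3)) = -(13/48)·log₂(13/48) = 0.51039
  -P(4)·log₂(P(4)) = -(3/8)·log₂(3/8) = 0.53064
H(P) = 0.19104 + 0.52440 + 0.51039 + 0.53064 = 1.75647 bits

log₂(4) = 2.00000 bits

D_KL(P||U) = 2.00000 - 1.75647 = 0.24353 ≈ 0.2435 bits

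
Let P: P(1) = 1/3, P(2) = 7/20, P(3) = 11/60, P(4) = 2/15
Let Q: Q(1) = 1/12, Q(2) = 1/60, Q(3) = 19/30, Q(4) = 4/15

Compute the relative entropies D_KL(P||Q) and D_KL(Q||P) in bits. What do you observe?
D_KL(P||Q) = 1.7428 bits, D_KL(Q||P) = 1.1595 bits. The two directions give different values (D_KL(P||Q) exceeds D_KL(Q||P) by 0.5833 bits): KL divergence is asymmetric.

D_KL(P||Q) = Σ P(x) log₂(P(x)/Q(x))

Computing term by term:
  P(1)·log₂(P(1)/Q(1)) = (1/3)·log₂((1/3)/(1/12)) = 0.66667
  P(2)·log₂(P(2)/Q(2)) = (7/20)·log₂((7/20)/(1/60)) = 1.53731
  P(3)·log₂(P(3)/Q(3)) = (11/60)·log₂((11/60)/(19/30)) = -0.32789
  P(4)·log₂(P(4)/Q(4)) = (2/15)·log₂((2/15)/(4/15)) = -0.13333

D_KL(P||Q) = 0.66667 + 1.53731 - 0.32789 - 0.13333 = 1.74276 ≈ 1.7428 bits

D_KL(Q||P) = Σ Q(x) log₂(Q(x)/P(x))

Computing term by term:
  Q(1)·log₂(Q(1)/P(1)) = (1/12)·log₂((1/12)/(1/3)) = -0.16667
  Q(2)·log₂(Q(2)/P(2)) = (1/60)·log₂((1/60)/(7/20)) = -0.07321
  Q(3)·log₂(Q(3)/P(3)) = (19/30)·log₂((19/30)/(11/60)) = 1.13271
  Q(4)·log₂(Q(4)/P(4)) = (4/15)·log₂((4/15)/(2/15)) = 0.26667

D_KL(Q||P) = -0.16667 - 0.07321 + 1.13271 + 0.26667 = 1.15950 ≈ 1.1595 bits

These are NOT equal (difference: 0.5833 bits). KL divergence is asymmetric: D_KL(P||Q) ≠ D_KL(Q||P) in general.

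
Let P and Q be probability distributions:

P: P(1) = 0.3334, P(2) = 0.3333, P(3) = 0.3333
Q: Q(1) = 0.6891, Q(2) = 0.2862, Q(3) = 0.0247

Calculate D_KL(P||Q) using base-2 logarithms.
0.9753 bits

D_KL(P||Q) = Σ P(x) log₂(P(x)/Q(x))

Computing term by term:
  P(1)·log₂(P(1)/Q(1)) = 0.3334·log₂(0.3334/0.6891) = -0.34922
  P(2)·log₂(P(2)/Q(2)) = 0.3333·log₂(0.3333/0.2862) = 0.07326
  P(3)·log₂(P(3)/Q(3)) = 0.3333·log₂(0.3333/0.0247) = 1.25129

D_KL(P||Q) = -0.34922 + 0.07326 + 1.25129 = 0.97533 ≈ 0.9753 bits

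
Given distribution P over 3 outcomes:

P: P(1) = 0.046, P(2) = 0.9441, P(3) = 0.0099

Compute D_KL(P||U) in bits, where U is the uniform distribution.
1.2364 bits

U(i) = 1/3 for all i

D_KL(P||U) = Σ P(x) log₂(P(x) / (1/3))
           = Σ P(x) log₂(P(x)) + log₂(3)
           = log₂(3) - H(P)

H(P) = -Σ P(x) log₂(P(x)):
  -P(1)·log₂(P(1)) = -(0.046)·log₂(0.046) = 0.20434
  -P(2)·log₂(P(2)) = -(0.9441)·log₂(0.9441) = 0.07835
  -P(3)·log₂(P(3)) = -(0.0099)·log₂(0.0099) = 0.06592
H(P) = 0.20434 + 0.07835 + 0.06592 = 0.34861 bits

log₂(3) = 1.58496 bits

D_KL(P||U) = 1.58496 - 0.34861 = 1.23635 ≈ 1.2364 bits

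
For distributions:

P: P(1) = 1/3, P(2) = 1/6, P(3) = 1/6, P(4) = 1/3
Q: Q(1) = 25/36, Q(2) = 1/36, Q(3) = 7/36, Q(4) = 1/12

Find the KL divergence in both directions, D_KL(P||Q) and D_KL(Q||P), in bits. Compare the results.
D_KL(P||Q) = 0.7075 bits, D_KL(Q||P) = 0.5401 bits. D_KL(P||Q) is larger than D_KL(Q||P) by 0.1674 bits; the two directions differ.

D_KL(P||Q) = Σ P(x) log₂(P(x)/Q(x))

Computing term by term:
  P(1)·log₂(P(1)/Q(1)) = (1/3)·log₂((1/3)/(25/36)) = -0.35296
  P(2)·log₂(P(2)/Q(2)) = (1/6)·log₂((1/6)/(1/36)) = 0.43083
  P(3)·log₂(P(3)/Q(3)) = (1/6)·log₂((1/6)/(7/36)) = -0.03707
  P(4)·log₂(P(4)/Q(4)) = (1/3)·log₂((1/3)/(1/12)) = 0.66667

D_KL(P||Q) = -0.35296 + 0.43083 - 0.03707 + 0.66667 = 0.70747 ≈ 0.7075 bits

D_KL(Q||P) = Σ Q(x) log₂(Q(x)/P(x))

Computing term by term:
  Q(1)·log₂(Q(1)/P(1)) = (25/36)·log₂((25/36)/(1/3)) = 0.73534
  Q(2)·log₂(Q(2)/P(2)) = (1/36)·log₂((1/36)/(1/6)) = -0.07180
  Q(3)·log₂(Q(3)/P(3)) = (7/36)·log₂((7/36)/(1/6)) = 0.04324
  Q(4)·log₂(Q(4)/P(4)) = (1/12)·log₂((1/12)/(1/3)) = -0.16667

D_KL(Q||P) = 0.73534 - 0.07180 + 0.04324 - 0.16667 = 0.54011 ≈ 0.5401 bits

These are NOT equal (difference: 0.1674 bits). KL divergence is asymmetric: D_KL(P||Q) ≠ D_KL(Q||P) in general.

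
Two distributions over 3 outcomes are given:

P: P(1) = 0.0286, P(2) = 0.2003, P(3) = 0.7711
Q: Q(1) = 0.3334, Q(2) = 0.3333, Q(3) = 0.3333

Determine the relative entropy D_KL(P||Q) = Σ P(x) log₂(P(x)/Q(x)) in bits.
0.6846 bits

D_KL(P||Q) = Σ P(x) log₂(P(x)/Q(x))

Computing term by term:
  P(1)·log₂(P(1)/Q(1)) = 0.0286·log₂(0.0286/0.3334) = -0.10133
  P(2)·log₂(P(2)/Q(2)) = 0.2003·log₂(0.2003/0.3333) = -0.14715
  P(3)·log₂(P(3)/Q(3)) = 0.7711·log₂(0.7711/0.3333) = 0.93311

D_KL(P||Q) = -0.10133 - 0.14715 + 0.93311 = 0.68463 ≈ 0.6846 bits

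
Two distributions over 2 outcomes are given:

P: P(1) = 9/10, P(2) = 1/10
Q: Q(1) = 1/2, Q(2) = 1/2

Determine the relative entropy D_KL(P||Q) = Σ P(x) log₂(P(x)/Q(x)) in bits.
0.5310 bits

D_KL(P||Q) = Σ P(x) log₂(P(x)/Q(x))

Computing term by term:
  P(1)·log₂(P(1)/Q(1)) = (9/10)·log₂((9/10)/(1/2)) = 0.76320
  P(2)·log₂(P(2)/Q(2)) = (1/10)·log₂((1/10)/(1/2)) = -0.23219

D_KL(P||Q) = 0.76320 - 0.23219 = 0.53101 ≈ 0.5310 bits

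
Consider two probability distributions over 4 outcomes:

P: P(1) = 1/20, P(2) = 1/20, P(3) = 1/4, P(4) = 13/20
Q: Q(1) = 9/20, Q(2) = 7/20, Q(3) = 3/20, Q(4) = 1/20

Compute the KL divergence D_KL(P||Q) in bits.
2.2907 bits

D_KL(P||Q) = Σ P(x) log₂(P(x)/Q(x))

Computing term by term:
  P(1)·log₂(P(1)/Q(1)) = (1/20)·log₂((1/20)/(9/20)) = -0.15850
  P(2)·log₂(P(2)/Q(2)) = (1/20)·log₂((1/20)/(7/20)) = -0.14037
  P(3)·log₂(P(3)/Q(3)) = (1/4)·log₂((1/4)/(3/20)) = 0.18424
  P(4)·log₂(P(4)/Q(4)) = (13/20)·log₂((13/20)/(1/20)) = 2.40529

D_KL(P||Q) = -0.15850 - 0.14037 + 0.18424 + 2.40529 = 2.29066 ≈ 2.2907 bits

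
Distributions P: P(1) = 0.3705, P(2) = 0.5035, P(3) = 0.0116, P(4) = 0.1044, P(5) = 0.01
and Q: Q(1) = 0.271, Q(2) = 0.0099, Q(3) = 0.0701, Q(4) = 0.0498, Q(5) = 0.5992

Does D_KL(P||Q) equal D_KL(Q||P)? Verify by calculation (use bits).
D_KL(P||Q) = 3.0435 bits, D_KL(Q||P) = 3.4886 bits. No — D_KL(P||Q) ≠ D_KL(Q||P) for this pair.

D_KL(P||Q) = Σ P(x) log₂(P(x)/Q(x))

Computing term by term:
  P(1)·log₂(P(1)/Q(1)) = 0.3705·log₂(0.3705/0.271) = 0.16716
  P(2)·log₂(P(2)/Q(2)) = 0.5035·log₂(0.5035/0.0099) = 2.85405
  P(3)·log₂(P(3)/Q(3)) = 0.0116·log₂(0.0116/0.0701) = -0.03011
  P(4)·log₂(P(4)/Q(4)) = 0.1044·log₂(0.1044/0.0498) = 0.11149
  P(5)·log₂(P(5)/Q(5)) = 0.01·log₂(0.01/0.5992) = -0.05905

D_KL(P||Q) = 0.16716 + 2.85405 - 0.03011 + 0.11149 - 0.05905 = 3.04354 ≈ 3.0435 bits

D_KL(Q||P) = Σ Q(x) log₂(Q(x)/P(x))

Computing term by term:
  Q(1)·log₂(Q(1)/P(1)) = 0.271·log₂(0.271/0.3705) = -0.12227
  Q(2)·log₂(Q(2)/P(2)) = 0.0099·log₂(0.0099/0.5035) = -0.05612
  Q(3)·log₂(Q(3)/P(3)) = 0.0701·log₂(0.0701/0.0116) = 0.18193
  Q(4)·log₂(Q(4)/P(4)) = 0.0498·log₂(0.0498/0.1044) = -0.05318
  Q(5)·log₂(Q(5)/P(5)) = 0.5992·log₂(0.5992/0.01) = 3.53826

D_KL(Q||P) = -0.12227 - 0.05612 + 0.18193 - 0.05318 + 3.53826 = 3.48862 ≈ 3.4886 bits

These are NOT equal (difference: 0.4451 bits). KL divergence is asymmetric: D_KL(P||Q) ≠ D_KL(Q||P) in general.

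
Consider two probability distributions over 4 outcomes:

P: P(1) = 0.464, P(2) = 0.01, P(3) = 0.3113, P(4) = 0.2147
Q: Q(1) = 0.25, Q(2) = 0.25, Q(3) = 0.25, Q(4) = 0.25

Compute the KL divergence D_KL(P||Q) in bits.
0.4189 bits

D_KL(P||Q) = Σ P(x) log₂(P(x)/Q(x))

Computing term by term:
  P(1)·log₂(P(1)/Q(1)) = 0.464·log₂(0.464/0.25) = 0.41398
  P(2)·log₂(P(2)/Q(2)) = 0.01·log₂(0.01/0.25) = -0.04644
  P(3)·log₂(P(3)/Q(3)) = 0.3113·log₂(0.3113/0.25) = 0.09849
  P(4)·log₂(P(4)/Q(4)) = 0.2147·log₂(0.2147/0.25) = -0.04715

D_KL(P||Q) = 0.41398 - 0.04644 + 0.09849 - 0.04715 = 0.41888 ≈ 0.4189 bits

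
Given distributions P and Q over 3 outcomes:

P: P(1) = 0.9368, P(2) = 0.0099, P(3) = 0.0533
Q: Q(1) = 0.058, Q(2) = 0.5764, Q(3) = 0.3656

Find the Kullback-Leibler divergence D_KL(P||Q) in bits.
3.5538 bits

D_KL(P||Q) = Σ P(x) log₂(P(x)/Q(x))

Computing term by term:
  P(1)·log₂(P(1)/Q(1)) = 0.9368·log₂(0.9368/0.058) = 3.75996
  P(2)·log₂(P(2)/Q(2)) = 0.0099·log₂(0.0099/0.5764) = -0.05805
  P(3)·log₂(P(3)/Q(3)) = 0.0533·log₂(0.0533/0.3656) = -0.14807

D_KL(P||Q) = 3.75996 - 0.05805 - 0.14807 = 3.55384 ≈ 3.5538 bits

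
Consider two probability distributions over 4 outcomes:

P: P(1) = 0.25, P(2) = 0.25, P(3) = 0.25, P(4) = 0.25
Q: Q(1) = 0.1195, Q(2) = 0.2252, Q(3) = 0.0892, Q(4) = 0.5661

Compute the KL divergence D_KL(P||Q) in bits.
0.3808 bits

D_KL(P||Q) = Σ P(x) log₂(P(x)/Q(x))

Computing term by term:
  P(1)·log₂(P(1)/Q(1)) = 0.25·log₂(0.25/0.1195) = 0.26623
  P(2)·log₂(P(2)/Q(2)) = 0.25·log₂(0.25/0.2252) = 0.03768
  P(3)·log₂(P(3)/Q(3)) = 0.25·log₂(0.25/0.0892) = 0.37170
  P(4)·log₂(P(4)/Q(4)) = 0.25·log₂(0.25/0.5661) = -0.29478

D_KL(P||Q) = 0.26623 + 0.03768 + 0.37170 - 0.29478 = 0.38083 ≈ 0.3808 bits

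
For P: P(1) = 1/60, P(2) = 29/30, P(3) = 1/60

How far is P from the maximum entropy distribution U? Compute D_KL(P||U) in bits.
1.3408 bits

U(i) = 1/3 for all i

D_KL(P||U) = Σ P(x) log₂(P(x) / (1/3))
           = Σ P(x) log₂(P(x)) + log₂(3)
           = log₂(3) - H(P)

H(P) = -Σ P(x) log₂(P(x)):
  -P(1)·log₂(P(1)) = -(1/60)·log₂(1/60) = 0.09845
  -P(2)·log₂(P(2)) = -(29/30)·log₂(29/30) = 0.04728
  -P(3)·log₂(P(3)) = -(1/60)·log₂(1/60) = 0.09845
H(P) = 0.09845 + 0.04728 + 0.09845 = 0.24418 bits

log₂(3) = 1.58496 bits

D_KL(P||U) = 1.58496 - 0.24418 = 1.34078 ≈ 1.3408 bits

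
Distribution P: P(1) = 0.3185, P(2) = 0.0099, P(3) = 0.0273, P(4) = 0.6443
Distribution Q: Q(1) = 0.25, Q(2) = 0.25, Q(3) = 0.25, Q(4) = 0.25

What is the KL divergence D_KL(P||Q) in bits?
0.8579 bits

D_KL(P||Q) = Σ P(x) log₂(P(x)/Q(x))

Computing term by term:
  P(1)·log₂(P(1)/Q(1)) = 0.3185·log₂(0.3185/0.25) = 0.11127
  P(2)·log₂(P(2)/Q(2)) = 0.0099·log₂(0.0099/0.25) = -0.04612
  P(3)·log₂(P(3)/Q(3)) = 0.0273·log₂(0.0273/0.25) = -0.08722
  P(4)·log₂(P(4)/Q(4)) = 0.6443·log₂(0.6443/0.25) = 0.87999

D_KL(P||Q) = 0.11127 - 0.04612 - 0.08722 + 0.87999 = 0.85792 ≈ 0.8579 bits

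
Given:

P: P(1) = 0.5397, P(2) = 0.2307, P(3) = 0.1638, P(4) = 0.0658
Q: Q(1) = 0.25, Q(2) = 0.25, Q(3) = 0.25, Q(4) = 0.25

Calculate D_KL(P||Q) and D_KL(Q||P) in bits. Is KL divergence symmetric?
D_KL(P||Q) = 0.3458 bits, D_KL(Q||P) = 0.3854 bits. No, KL divergence is not symmetric.

D_KL(P||Q) = Σ P(x) log₂(P(x)/Q(x))

Computing term by term:
  P(1)·log₂(P(1)/Q(1)) = 0.5397·log₂(0.5397/0.25) = 0.59919
  P(2)·log₂(P(2)/Q(2)) = 0.2307·log₂(0.2307/0.25) = -0.02674
  P(3)·log₂(P(3)/Q(3)) = 0.1638·log₂(0.1638/0.25) = -0.09992
  P(4)·log₂(P(4)/Q(4)) = 0.0658·log₂(0.0658/0.25) = -0.12672

D_KL(P||Q) = 0.59919 - 0.02674 - 0.09992 - 0.12672 = 0.34581 ≈ 0.3458 bits

D_KL(Q||P) = Σ Q(x) log₂(Q(x)/P(x))

Computing term by term:
  Q(1)·log₂(Q(1)/P(1)) = 0.25·log₂(0.25/0.5397) = -0.27756
  Q(2)·log₂(Q(2)/P(2)) = 0.25·log₂(0.25/0.2307) = 0.02898
  Q(3)·log₂(Q(3)/P(3)) = 0.25·log₂(0.25/0.1638) = 0.15250
  Q(4)·log₂(Q(4)/P(4)) = 0.25·log₂(0.25/0.0658) = 0.48144

D_KL(Q||P) = -0.27756 + 0.02898 + 0.15250 + 0.48144 = 0.38536 ≈ 0.3854 bits

These are NOT equal (difference: 0.0396 bits). KL divergence is asymmetric: D_KL(P||Q) ≠ D_KL(Q||P) in general.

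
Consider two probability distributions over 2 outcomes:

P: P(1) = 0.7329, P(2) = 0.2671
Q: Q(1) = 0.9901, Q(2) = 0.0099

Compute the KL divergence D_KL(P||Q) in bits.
0.9517 bits

D_KL(P||Q) = Σ P(x) log₂(P(x)/Q(x))

Computing term by term:
  P(1)·log₂(P(1)/Q(1)) = 0.7329·log₂(0.7329/0.9901) = -0.31805
  P(2)·log₂(P(2)/Q(2)) = 0.2671·log₂(0.2671/0.0099) = 1.26974

D_KL(P||Q) = -0.31805 + 1.26974 = 0.95169 ≈ 0.9517 bits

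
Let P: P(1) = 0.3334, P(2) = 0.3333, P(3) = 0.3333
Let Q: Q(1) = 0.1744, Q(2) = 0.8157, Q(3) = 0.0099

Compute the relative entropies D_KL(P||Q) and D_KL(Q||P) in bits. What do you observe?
D_KL(P||Q) = 1.5722 bits, D_KL(Q||P) = 0.8400 bits. The two directions give different values (D_KL(P||Q) exceeds D_KL(Q||P) by 0.7322 bits): KL divergence is asymmetric.

D_KL(P||Q) = Σ P(x) log₂(P(x)/Q(x))

Computing term by term:
  P(1)·log₂(P(1)/Q(1)) = 0.3334·log₂(0.3334/0.1744) = 0.31168
  P(2)·log₂(P(2)/Q(2)) = 0.3333·log₂(0.3333/0.8157) = -0.43036
  P(3)·log₂(P(3)/Q(3)) = 0.3333·log₂(0.3333/0.0099) = 1.69091

D_KL(P||Q) = 0.31168 - 0.43036 + 1.69091 = 1.57223 ≈ 1.5722 bits

D_KL(Q||P) = Σ Q(x) log₂(Q(x)/P(x))

Computing term by term:
  Q(1)·log₂(Q(1)/P(1)) = 0.1744·log₂(0.1744/0.3334) = -0.16304
  Q(2)·log₂(Q(2)/P(2)) = 0.8157·log₂(0.8157/0.3333) = 1.05325
  Q(3)·log₂(Q(3)/P(3)) = 0.0099·log₂(0.0099/0.3333) = -0.05023

D_KL(Q||P) = -0.16304 + 1.05325 - 0.05023 = 0.83998 ≈ 0.8400 bits

These are NOT equal (difference: 0.7322 bits). KL divergence is asymmetric: D_KL(P||Q) ≠ D_KL(Q||P) in general.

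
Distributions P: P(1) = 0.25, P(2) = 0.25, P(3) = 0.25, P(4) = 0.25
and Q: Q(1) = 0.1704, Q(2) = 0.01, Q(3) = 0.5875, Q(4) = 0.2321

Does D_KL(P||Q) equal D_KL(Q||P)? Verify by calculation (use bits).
D_KL(P||Q) = 1.0178 bits, D_KL(Q||P) = 0.5586 bits. No — D_KL(P||Q) ≠ D_KL(Q||P) for this pair.

D_KL(P||Q) = Σ P(x) log₂(P(x)/Q(x))

Computing term by term:
  P(1)·log₂(P(1)/Q(1)) = 0.25·log₂(0.25/0.1704) = 0.13825
  P(2)·log₂(P(2)/Q(2)) = 0.25·log₂(0.25/0.01) = 1.16096
  P(3)·log₂(P(3)/Q(3)) = 0.25·log₂(0.25/0.5875) = -0.30817
  P(4)·log₂(P(4)/Q(4)) = 0.25·log₂(0.25/0.2321) = 0.02680

D_KL(P||Q) = 0.13825 + 1.16096 - 0.30817 + 0.02680 = 1.01784 ≈ 1.0178 bits

D_KL(Q||P) = Σ Q(x) log₂(Q(x)/P(x))

Computing term by term:
  Q(1)·log₂(Q(1)/P(1)) = 0.1704·log₂(0.1704/0.25) = -0.09423
  Q(2)·log₂(Q(2)/P(2)) = 0.01·log₂(0.01/0.25) = -0.04644
  Q(3)·log₂(Q(3)/P(3)) = 0.5875·log₂(0.5875/0.25) = 0.72419
  Q(4)·log₂(Q(4)/P(4)) = 0.2321·log₂(0.2321/0.25) = -0.02488

D_KL(Q||P) = -0.09423 - 0.04644 + 0.72419 - 0.02488 = 0.55864 ≈ 0.5586 bits

These are NOT equal (difference: 0.4592 bits). KL divergence is asymmetric: D_KL(P||Q) ≠ D_KL(Q||P) in general.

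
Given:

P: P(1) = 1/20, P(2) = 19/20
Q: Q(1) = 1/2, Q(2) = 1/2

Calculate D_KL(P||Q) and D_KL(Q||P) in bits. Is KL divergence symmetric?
D_KL(P||Q) = 0.7136 bits, D_KL(Q||P) = 1.1980 bits. No, KL divergence is not symmetric.

D_KL(P||Q) = Σ P(x) log₂(P(x)/Q(x))

Computing term by term:
  P(1)·log₂(P(1)/Q(1)) = (1/20)·log₂((1/20)/(1/2)) = -0.16610
  P(2)·log₂(P(2)/Q(2)) = (19/20)·log₂((19/20)/(1/2)) = 0.87970

D_KL(P||Q) = -0.16610 + 0.87970 = 0.71360 ≈ 0.7136 bits

D_KL(Q||P) = Σ Q(x) log₂(Q(x)/P(x))

Computing term by term:
  Q(1)·log₂(Q(1)/P(1)) = (1/2)·log₂((1/2)/(1/20)) = 1.66096
  Q(2)·log₂(Q(2)/P(2)) = (1/2)·log₂((1/2)/(19/20)) = -0.46300

D_KL(Q||P) = 1.66096 - 0.46300 = 1.19796 ≈ 1.1980 bits

These are NOT equal (difference: 0.4844 bits). KL divergence is asymmetric: D_KL(P||Q) ≠ D_KL(Q||P) in general.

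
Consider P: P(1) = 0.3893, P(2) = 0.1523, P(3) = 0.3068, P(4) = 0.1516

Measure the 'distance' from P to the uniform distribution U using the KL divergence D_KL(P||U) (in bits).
0.1211 bits

U(i) = 1/4 for all i

D_KL(P||U) = Σ P(x) log₂(P(x) / (1/4))
           = Σ P(x) log₂(P(x)) + log₂(4)
           = log₂(4) - H(P)

H(P) = -Σ P(x) log₂(P(x)):
  -P(1)·log₂(P(1)) = -(0.3893)·log₂(0.3893) = 0.52986
  -P(2)·log₂(P(2)) = -(0.1523)·log₂(0.1523) = 0.41350
  -P(3)·log₂(P(3)) = -(0.3068)·log₂(0.3068) = 0.52298
  -P(4)·log₂(P(4)) = -(0.1516)·log₂(0.1516) = 0.41260
H(P) = 0.52986 + 0.41350 + 0.52298 + 0.41260 = 1.87894 bits

log₂(4) = 2.00000 bits

D_KL(P||U) = 2.00000 - 1.87894 = 0.12106 ≈ 0.1211 bits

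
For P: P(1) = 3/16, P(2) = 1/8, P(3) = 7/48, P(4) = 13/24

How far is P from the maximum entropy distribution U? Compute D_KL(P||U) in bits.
0.2880 bits

U(i) = 1/4 for all i

D_KL(P||U) = Σ P(x) log₂(P(x) / (1/4))
           = Σ P(x) log₂(P(x)) + log₂(4)
           = log₂(4) - H(P)

H(P) = -Σ P(x) log₂(P(x)):
  -P(1)·log₂(P(1)) = -(3/16)·log₂(3/16) = 0.45282
  -P(2)·log₂(P(2)) = -(1/8)·log₂(1/8) = 0.37500
  -P(3)·log₂(P(3)) = -(7/48)·log₂(7/48) = 0.40507
  -P(4)·log₂(P(4)) = -(13/24)·log₂(13/24) = 0.47912
H(P) = 0.45282 + 0.37500 + 0.40507 + 0.47912 = 1.71201 bits

log₂(4) = 2.00000 bits

D_KL(P||U) = 2.00000 - 1.71201 = 0.28799 ≈ 0.2880 bits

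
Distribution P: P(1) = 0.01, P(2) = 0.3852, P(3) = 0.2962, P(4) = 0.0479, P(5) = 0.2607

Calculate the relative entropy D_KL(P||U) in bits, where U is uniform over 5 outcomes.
0.4898 bits

U(i) = 1/5 for all i

D_KL(P||U) = Σ P(x) log₂(P(x) / (1/5))
           = Σ P(x) log₂(P(x)) + log₂(5)
           = log₂(5) - H(P)

H(P) = -Σ P(x) log₂(P(x)):
  -P(1)·log₂(P(1)) = -(0.01)·log₂(0.01) = 0.06644
  -P(2)·log₂(P(2)) = -(0.3852)·log₂(0.3852) = 0.53016
  -P(3)·log₂(P(3)) = -(0.2962)·log₂(0.2962) = 0.51994
  -P(4)·log₂(P(4)) = -(0.0479)·log₂(0.0479) = 0.20999
  -P(5)·log₂(P(5)) = -(0.2607)·log₂(0.2607) = 0.50564
H(P) = 0.06644 + 0.53016 + 0.51994 + 0.20999 + 0.50564 = 1.83217 bits

log₂(5) = 2.32193 bits

D_KL(P||U) = 2.32193 - 1.83217 = 0.48976 ≈ 0.4898 bits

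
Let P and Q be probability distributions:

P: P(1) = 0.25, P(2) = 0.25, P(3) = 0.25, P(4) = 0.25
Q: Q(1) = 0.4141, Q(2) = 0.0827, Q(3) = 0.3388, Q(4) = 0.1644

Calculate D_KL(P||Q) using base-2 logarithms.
0.2585 bits

D_KL(P||Q) = Σ P(x) log₂(P(x)/Q(x))

Computing term by term:
  P(1)·log₂(P(1)/Q(1)) = 0.25·log₂(0.25/0.4141) = -0.18201
  P(2)·log₂(P(2)/Q(2)) = 0.25·log₂(0.25/0.0827) = 0.39899
  P(3)·log₂(P(3)/Q(3)) = 0.25·log₂(0.25/0.3388) = -0.10963
  P(4)·log₂(P(4)/Q(4)) = 0.25·log₂(0.25/0.1644) = 0.15118

D_KL(P||Q) = -0.18201 + 0.39899 - 0.10963 + 0.15118 = 0.25853 ≈ 0.2585 bits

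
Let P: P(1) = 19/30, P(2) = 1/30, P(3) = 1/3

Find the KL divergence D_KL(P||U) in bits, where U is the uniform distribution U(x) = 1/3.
0.4757 bits

U(i) = 1/3 for all i

D_KL(P||U) = Σ P(x) log₂(P(x) / (1/3))
           = Σ P(x) log₂(P(x)) + log₂(3)
           = log₂(3) - H(P)

H(P) = -Σ P(x) log₂(P(x)):
  -P(1)·log₂(P(1)) = -(19/30)·log₂(19/30) = 0.41734
  -P(2)·log₂(P(2)) = -(1/30)·log₂(1/30) = 0.16356
  -P(3)·log₂(P(3)) = -(1/3)·log₂(1/3) = 0.52832
H(P) = 0.41734 + 0.16356 + 0.52832 = 1.10922 bits

log₂(3) = 1.58496 bits

D_KL(P||U) = 1.58496 - 1.10922 = 0.47574 ≈ 0.4757 bits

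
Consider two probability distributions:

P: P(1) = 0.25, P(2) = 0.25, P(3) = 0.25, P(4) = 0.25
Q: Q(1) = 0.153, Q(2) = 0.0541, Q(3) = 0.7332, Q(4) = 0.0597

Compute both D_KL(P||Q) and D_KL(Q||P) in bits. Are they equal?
D_KL(P||Q) = 0.8576 bits, D_KL(Q||P) = 0.7869 bits. No, they are not equal.

D_KL(P||Q) = Σ P(x) log₂(P(x)/Q(x))

Computing term by term:
  P(1)·log₂(P(1)/Q(1)) = 0.25·log₂(0.25/0.153) = 0.17710
  P(2)·log₂(P(2)/Q(2)) = 0.25·log₂(0.25/0.0541) = 0.55206
  P(3)·log₂(P(3)/Q(3)) = 0.25·log₂(0.25/0.7332) = -0.38807
  P(4)·log₂(P(4)/Q(4)) = 0.25·log₂(0.25/0.0597) = 0.51653

D_KL(P||Q) = 0.17710 + 0.55206 - 0.38807 + 0.51653 = 0.85762 ≈ 0.8576 bits

D_KL(Q||P) = Σ Q(x) log₂(Q(x)/P(x))

Computing term by term:
  Q(1)·log₂(Q(1)/P(1)) = 0.153·log₂(0.153/0.25) = -0.10838
  Q(2)·log₂(Q(2)/P(2)) = 0.0541·log₂(0.0541/0.25) = -0.11947
  Q(3)·log₂(Q(3)/P(3)) = 0.7332·log₂(0.7332/0.25) = 1.13813
  Q(4)·log₂(Q(4)/P(4)) = 0.0597·log₂(0.0597/0.25) = -0.12335

D_KL(Q||P) = -0.10838 - 0.11947 + 1.13813 - 0.12335 = 0.78693 ≈ 0.7869 bits

These are NOT equal (difference: 0.0707 bits). KL divergence is asymmetric: D_KL(P||Q) ≠ D_KL(Q||P) in general.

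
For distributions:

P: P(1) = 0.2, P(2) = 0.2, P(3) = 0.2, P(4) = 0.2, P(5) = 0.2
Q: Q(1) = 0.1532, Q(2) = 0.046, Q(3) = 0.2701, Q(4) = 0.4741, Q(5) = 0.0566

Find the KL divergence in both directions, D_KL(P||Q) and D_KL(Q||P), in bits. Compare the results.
D_KL(P||Q) = 0.5295 bits, D_KL(Q||P) = 0.4479 bits. D_KL(P||Q) is larger than D_KL(Q||P) by 0.0816 bits; the two directions differ.

D_KL(P||Q) = Σ P(x) log₂(P(x)/Q(x))

Computing term by term:
  P(1)·log₂(P(1)/Q(1)) = 0.2·log₂(0.2/0.1532) = 0.07692
  P(2)·log₂(P(2)/Q(2)) = 0.2·log₂(0.2/0.046) = 0.42406
  P(3)·log₂(P(3)/Q(3)) = 0.2·log₂(0.2/0.2701) = -0.08670
  P(4)·log₂(P(4)/Q(4)) = 0.2·log₂(0.2/0.4741) = -0.24904
  P(5)·log₂(P(5)/Q(5)) = 0.2·log₂(0.2/0.0566) = 0.36423

D_KL(P||Q) = 0.07692 + 0.42406 - 0.08670 - 0.24904 + 0.36423 = 0.52947 ≈ 0.5295 bits

D_KL(Q||P) = Σ Q(x) log₂(Q(x)/P(x))

Computing term by term:
  Q(1)·log₂(Q(1)/P(1)) = 0.1532·log₂(0.1532/0.2) = -0.05892
  Q(2)·log₂(Q(2)/P(2)) = 0.046·log₂(0.046/0.2) = -0.09753
  Q(3)·log₂(Q(3)/P(3)) = 0.2701·log₂(0.2701/0.2) = 0.11709
  Q(4)·log₂(Q(4)/P(4)) = 0.4741·log₂(0.4741/0.2) = 0.59035
  Q(5)·log₂(Q(5)/P(5)) = 0.0566·log₂(0.0566/0.2) = -0.10308

D_KL(Q||P) = -0.05892 - 0.09753 + 0.11709 + 0.59035 - 0.10308 = 0.44791 ≈ 0.4479 bits

These are NOT equal (difference: 0.0816 bits). KL divergence is asymmetric: D_KL(P||Q) ≠ D_KL(Q||P) in general.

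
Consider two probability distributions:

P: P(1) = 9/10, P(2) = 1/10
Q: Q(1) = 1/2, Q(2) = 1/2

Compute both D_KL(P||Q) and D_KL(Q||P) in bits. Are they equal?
D_KL(P||Q) = 0.5310 bits, D_KL(Q||P) = 0.7370 bits. No, they are not equal.

D_KL(P||Q) = Σ P(x) log₂(P(x)/Q(x))

Computing term by term:
  P(1)·log₂(P(1)/Q(1)) = (9/10)·log₂((9/10)/(1/2)) = 0.76320
  P(2)·log₂(P(2)/Q(2)) = (1/10)·log₂((1/10)/(1/2)) = -0.23219

D_KL(P||Q) = 0.76320 - 0.23219 = 0.53101 ≈ 0.5310 bits

D_KL(Q||P) = Σ Q(x) log₂(Q(x)/P(x))

Computing term by term:
  Q(1)·log₂(Q(1)/P(1)) = (1/2)·log₂((1/2)/(9/10)) = -0.42400
  Q(2)·log₂(Q(2)/P(2)) = (1/2)·log₂((1/2)/(1/10)) = 1.16096

D_KL(Q||P) = -0.42400 + 1.16096 = 0.73696 ≈ 0.7370 bits

These are NOT equal (difference: 0.2060 bits). KL divergence is asymmetric: D_KL(P||Q) ≠ D_KL(Q||P) in general.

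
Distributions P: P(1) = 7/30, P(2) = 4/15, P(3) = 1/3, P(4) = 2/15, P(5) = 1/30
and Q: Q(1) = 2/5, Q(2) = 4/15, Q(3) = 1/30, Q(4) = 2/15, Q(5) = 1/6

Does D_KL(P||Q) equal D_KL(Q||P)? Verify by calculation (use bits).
D_KL(P||Q) = 0.8485 bits, D_KL(Q||P) = 0.5873 bits. No — D_KL(P||Q) ≠ D_KL(Q||P) for this pair.

D_KL(P||Q) = Σ P(x) log₂(P(x)/Q(x))

Computing term by term:
  P(1)·log₂(P(1)/Q(1)) = (7/30)·log₂((7/30)/(2/5)) = -0.18144
  P(2)·log₂(P(2)/Q(2)) = (4/15)·log₂((4/15)/(4/15)) = 0.00000
  P(3)·log₂(P(3)/Q(3)) = (1/3)·log₂((1/3)/(1/30)) = 1.10731
  P(4)·log₂(P(4)/Q(4)) = (2/15)·log₂((2/15)/(2/15)) = 0.00000
  P(5)·log₂(P(5)/Q(5)) = (1/30)·log₂((1/30)/(1/6)) = -0.07740

D_KL(P||Q) = -0.18144 + 0.00000 + 1.10731 + 0.00000 - 0.07740 = 0.84847 ≈ 0.8485 bits

D_KL(Q||P) = Σ Q(x) log₂(Q(x)/P(x))

Computing term by term:
  Q(1)·log₂(Q(1)/P(1)) = (2/5)·log₂((2/5)/(7/30)) = 0.31104
  Q(2)·log₂(Q(2)/P(2)) = (4/15)·log₂((4/15)/(4/15)) = 0.00000
  Q(3)·log₂(Q(3)/P(3)) = (1/30)·log₂((1/30)/(1/3)) = -0.11073
  Q(4)·log₂(Q(4)/P(4)) = (2/15)·log₂((2/15)/(2/15)) = 0.00000
  Q(5)·log₂(Q(5)/P(5)) = (1/6)·log₂((1/6)/(1/30)) = 0.38699

D_KL(Q||P) = 0.31104 + 0.00000 - 0.11073 + 0.00000 + 0.38699 = 0.58730 ≈ 0.5873 bits

These are NOT equal (difference: 0.2612 bits). KL divergence is asymmetric: D_KL(P||Q) ≠ D_KL(Q||P) in general.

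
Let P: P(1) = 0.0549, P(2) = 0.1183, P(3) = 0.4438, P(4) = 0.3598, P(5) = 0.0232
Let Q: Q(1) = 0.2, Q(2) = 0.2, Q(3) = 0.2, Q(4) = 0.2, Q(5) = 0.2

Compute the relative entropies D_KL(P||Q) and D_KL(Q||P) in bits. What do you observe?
D_KL(P||Q) = 0.5510 bits, D_KL(Q||P) = 0.7467 bits. The two directions give different values (D_KL(Q||P) exceeds D_KL(P||Q) by 0.1957 bits): KL divergence is asymmetric.

D_KL(P||Q) = Σ P(x) log₂(P(x)/Q(x))

Computing term by term:
  P(1)·log₂(P(1)/Q(1)) = 0.0549·log₂(0.0549/0.2) = -0.10240
  P(2)·log₂(P(2)/Q(2)) = 0.1183·log₂(0.1183/0.2) = -0.08962
  P(3)·log₂(P(3)/Q(3)) = 0.4438·log₂(0.4438/0.2) = 0.51033
  P(4)·log₂(P(4)/Q(4)) = 0.3598·log₂(0.3598/0.2) = 0.30482
  P(5)·log₂(P(5)/Q(5)) = 0.0232·log₂(0.0232/0.2) = -0.07210

D_KL(P||Q) = -0.10240 - 0.08962 + 0.51033 + 0.30482 - 0.07210 = 0.55103 ≈ 0.5510 bits

D_KL(Q||P) = Σ Q(x) log₂(Q(x)/P(x))

Computing term by term:
  Q(1)·log₂(Q(1)/P(1)) = 0.2·log₂(0.2/0.0549) = 0.37302
  Q(2)·log₂(Q(2)/P(2)) = 0.2·log₂(0.2/0.1183) = 0.15151
  Q(3)·log₂(Q(3)/P(3)) = 0.2·log₂(0.2/0.4438) = -0.22998
  Q(4)·log₂(Q(4)/P(4)) = 0.2·log₂(0.2/0.3598) = -0.16944
  Q(5)·log₂(Q(5)/P(5)) = 0.2·log₂(0.2/0.0232) = 0.62156

D_KL(Q||P) = 0.37302 + 0.15151 - 0.22998 - 0.16944 + 0.62156 = 0.74667 ≈ 0.7467 bits

These are NOT equal (difference: 0.1957 bits). KL divergence is asymmetric: D_KL(P||Q) ≠ D_KL(Q||P) in general.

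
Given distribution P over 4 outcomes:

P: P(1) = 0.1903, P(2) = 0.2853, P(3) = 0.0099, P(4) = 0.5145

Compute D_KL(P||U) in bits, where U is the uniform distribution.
0.4691 bits

U(i) = 1/4 for all i

D_KL(P||U) = Σ P(x) log₂(P(x) / (1/4))
           = Σ P(x) log₂(P(x)) + log₂(4)
           = log₂(4) - H(P)

H(P) = -Σ P(x) log₂(P(x)):
  -P(1)·log₂(P(1)) = -(0.1903)·log₂(0.1903) = 0.45551
  -P(2)·log₂(P(2)) = -(0.2853)·log₂(0.2853) = 0.51624
  -P(3)·log₂(P(3)) = -(0.0099)·log₂(0.0099) = 0.06592
  -P(4)·log₂(P(4)) = -(0.5145)·log₂(0.5145) = 0.49328
H(P) = 0.45551 + 0.51624 + 0.06592 + 0.49328 = 1.53095 bits

log₂(4) = 2.00000 bits

D_KL(P||U) = 2.00000 - 1.53095 = 0.46905 ≈ 0.4691 bits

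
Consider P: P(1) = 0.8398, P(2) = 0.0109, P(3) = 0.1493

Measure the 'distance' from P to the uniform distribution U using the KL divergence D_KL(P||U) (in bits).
0.8927 bits

U(i) = 1/3 for all i

D_KL(P||U) = Σ P(x) log₂(P(x) / (1/3))
           = Σ P(x) log₂(P(x)) + log₂(3)
           = log₂(3) - H(P)

H(P) = -Σ P(x) log₂(P(x)):
  -P(1)·log₂(P(1)) = -(0.8398)·log₂(0.8398) = 0.21153
  -P(2)·log₂(P(2)) = -(0.0109)·log₂(0.0109) = 0.07106
  -P(3)·log₂(P(3)) = -(0.1493)·log₂(0.1493) = 0.40964
H(P) = 0.21153 + 0.07106 + 0.40964 = 0.69223 bits

log₂(3) = 1.58496 bits

D_KL(P||U) = 1.58496 - 0.69223 = 0.89273 ≈ 0.8927 bits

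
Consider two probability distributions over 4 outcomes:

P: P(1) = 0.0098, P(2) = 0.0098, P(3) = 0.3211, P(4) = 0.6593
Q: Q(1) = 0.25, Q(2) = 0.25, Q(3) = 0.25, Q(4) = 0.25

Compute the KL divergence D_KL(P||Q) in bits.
0.9467 bits

D_KL(P||Q) = Σ P(x) log₂(P(x)/Q(x))

Computing term by term:
  P(1)·log₂(P(1)/Q(1)) = 0.0098·log₂(0.0098/0.25) = -0.04580
  P(2)·log₂(P(2)/Q(2)) = 0.0098·log₂(0.0098/0.25) = -0.04580
  P(3)·log₂(P(3)/Q(3)) = 0.3211·log₂(0.3211/0.25) = 0.11595
  P(4)·log₂(P(4)/Q(4)) = 0.6593·log₂(0.6593/0.25) = 0.92237

D_KL(P||Q) = -0.04580 - 0.04580 + 0.11595 + 0.92237 = 0.94672 ≈ 0.9467 bits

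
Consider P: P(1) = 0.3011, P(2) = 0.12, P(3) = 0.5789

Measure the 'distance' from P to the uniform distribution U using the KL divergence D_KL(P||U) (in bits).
0.2400 bits

U(i) = 1/3 for all i

D_KL(P||U) = Σ P(x) log₂(P(x) / (1/3))
           = Σ P(x) log₂(P(x)) + log₂(3)
           = log₂(3) - H(P)

H(P) = -Σ P(x) log₂(P(x)):
  -P(1)·log₂(P(1)) = -(0.3011)·log₂(0.3011) = 0.52141
  -P(2)·log₂(P(2)) = -(0.12)·log₂(0.12) = 0.36707
  -P(3)·log₂(P(3)) = -(0.5789)·log₂(0.5789) = 0.45653
H(P) = 0.52141 + 0.36707 + 0.45653 = 1.34501 bits

log₂(3) = 1.58496 bits

D_KL(P||U) = 1.58496 - 1.34501 = 0.23995 ≈ 0.2400 bits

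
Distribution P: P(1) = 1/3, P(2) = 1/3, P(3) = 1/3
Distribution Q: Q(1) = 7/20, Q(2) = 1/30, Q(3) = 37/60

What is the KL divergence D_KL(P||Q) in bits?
0.7880 bits

D_KL(P||Q) = Σ P(x) log₂(P(x)/Q(x))

Computing term by term:
  P(1)·log₂(P(1)/Q(1)) = (1/3)·log₂((1/3)/(7/20)) = -0.02346
  P(2)·log₂(P(2)/Q(2)) = (1/3)·log₂((1/3)/(1/30)) = 1.10731
  P(3)·log₂(P(3)/Q(3)) = (1/3)·log₂((1/3)/(37/60)) = -0.29584

D_KL(P||Q) = -0.02346 + 1.10731 - 0.29584 = 0.78801 ≈ 0.7880 bits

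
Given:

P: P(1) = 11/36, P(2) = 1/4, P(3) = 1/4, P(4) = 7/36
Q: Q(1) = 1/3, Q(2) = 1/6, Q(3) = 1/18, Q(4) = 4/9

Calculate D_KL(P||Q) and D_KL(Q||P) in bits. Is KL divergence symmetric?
D_KL(P||Q) = 0.4185 bits, D_KL(Q||P) = 0.3539 bits. No, KL divergence is not symmetric.

D_KL(P||Q) = Σ P(x) log₂(P(x)/Q(x))

Computing term by term:
  P(1)·log₂(P(1)/Q(1)) = (11/36)·log₂((11/36)/(1/3)) = -0.03836
  P(2)·log₂(P(2)/Q(2)) = (1/4)·log₂((1/4)/(1/6)) = 0.14624
  P(3)·log₂(P(3)/Q(3)) = (1/4)·log₂((1/4)/(1/18)) = 0.54248
  P(4)·log₂(P(4)/Q(4)) = (7/36)·log₂((7/36)/(4/9)) = -0.23190

D_KL(P||Q) = -0.03836 + 0.14624 + 0.54248 - 0.23190 = 0.41846 ≈ 0.4185 bits

D_KL(Q||P) = Σ Q(x) log₂(Q(x)/P(x))

Computing term by term:
  Q(1)·log₂(Q(1)/P(1)) = (1/3)·log₂((1/3)/(11/36)) = 0.04184
  Q(2)·log₂(Q(2)/P(2)) = (1/6)·log₂((1/6)/(1/4)) = -0.09749
  Q(3)·log₂(Q(3)/P(3)) = (1/18)·log₂((1/18)/(1/4)) = -0.12055
  Q(4)·log₂(Q(4)/P(4)) = (4/9)·log₂((4/9)/(7/36)) = 0.53006

D_KL(Q||P) = 0.04184 - 0.09749 - 0.12055 + 0.53006 = 0.35386 ≈ 0.3539 bits

These are NOT equal (difference: 0.0646 bits). KL divergence is asymmetric: D_KL(P||Q) ≠ D_KL(Q||P) in general.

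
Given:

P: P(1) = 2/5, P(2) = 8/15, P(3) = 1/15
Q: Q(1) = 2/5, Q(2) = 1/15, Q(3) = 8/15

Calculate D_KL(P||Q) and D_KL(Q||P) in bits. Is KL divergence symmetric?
D_KL(P||Q) = 1.4000 bits, D_KL(Q||P) = 1.4000 bits. The two values coincide for this particular pair, but no — KL divergence is not symmetric in general.

D_KL(P||Q) = Σ P(x) log₂(P(x)/Q(x))

Computing term by term:
  P(1)·log₂(P(1)/Q(1)) = (2/5)·log₂((2/5)/(2/5)) = 0.00000
  P(2)·log₂(P(2)/Q(2)) = (8/15)·log₂((8/15)/(1/15)) = 1.60000
  P(3)·log₂(P(3)/Q(3)) = (1/15)·log₂((1/15)/(8/15)) = -0.20000

D_KL(P||Q) = 0.00000 + 1.60000 - 0.20000 = 1.40000 ≈ 1.4000 bits

D_KL(Q||P) = Σ Q(x) log₂(Q(x)/P(x))

Computing term by term:
  Q(1)·log₂(Q(1)/P(1)) = (2/5)·log₂((2/5)/(2/5)) = 0.00000
  Q(2)·log₂(Q(2)/P(2)) = (1/15)·log₂((1/15)/(8/15)) = -0.20000
  Q(3)·log₂(Q(3)/P(3)) = (8/15)·log₂((8/15)/(1/15)) = 1.60000

D_KL(Q||P) = 0.00000 - 0.20000 + 1.60000 = 1.40000 ≈ 1.4000 bits

These ARE equal here. Q is P with outcomes relabeled (Q(2) = P(3), Q(3) = P(2)) by a relabeling that is its own inverse, so the two sums contain exactly the same terms in a different order. This is a special case — KL divergence is not symmetric in general: D_KL(P||Q) ≠ D_KL(Q||P) for most P, Q.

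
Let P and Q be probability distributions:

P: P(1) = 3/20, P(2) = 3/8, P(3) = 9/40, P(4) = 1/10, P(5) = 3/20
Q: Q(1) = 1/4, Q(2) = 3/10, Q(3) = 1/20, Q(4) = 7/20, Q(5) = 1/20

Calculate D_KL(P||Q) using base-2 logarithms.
0.5554 bits

D_KL(P||Q) = Σ P(x) log₂(P(x)/Q(x))

Computing term by term:
  P(1)·log₂(P(1)/Q(1)) = (3/20)·log₂((3/20)/(1/4)) = -0.11054
  P(2)·log₂(P(2)/Q(2)) = (3/8)·log₂((3/8)/(3/10)) = 0.12072
  P(3)·log₂(P(3)/Q(3)) = (9/40)·log₂((9/40)/(1/20)) = 0.48823
  P(4)·log₂(P(4)/Q(4)) = (1/10)·log₂((1/10)/(7/20)) = -0.18074
  P(5)·log₂(P(5)/Q(5)) = (3/20)·log₂((3/20)/(1/20)) = 0.23774

D_KL(P||Q) = -0.11054 + 0.12072 + 0.48823 - 0.18074 + 0.23774 = 0.55541 ≈ 0.5554 bits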